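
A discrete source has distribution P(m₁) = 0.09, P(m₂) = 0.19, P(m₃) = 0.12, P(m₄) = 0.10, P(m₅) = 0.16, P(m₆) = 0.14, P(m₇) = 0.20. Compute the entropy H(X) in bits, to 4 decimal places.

H = −Σ pᵢ log₂ pᵢ.
−0.09·log₂(0.09) = 0.3127
−0.19·log₂(0.19) = 0.4552
−0.12·log₂(0.12) = 0.3671
−0.10·log₂(0.10) = 0.3322
−0.16·log₂(0.16) = 0.4230
−0.14·log₂(0.14) = 0.3971
−0.20·log₂(0.20) = 0.4644
Sum ≈ 2.7517 → 2.7517 bits.

2.7517 bits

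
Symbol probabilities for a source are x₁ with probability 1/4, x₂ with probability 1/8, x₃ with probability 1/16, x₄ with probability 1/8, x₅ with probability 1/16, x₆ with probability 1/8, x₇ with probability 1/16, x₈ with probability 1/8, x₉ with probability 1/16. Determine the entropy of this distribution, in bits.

Each probability is a power of 1/2, so log₂(1/p) is an integer.
H = Σ p·log₂(1/p) = 1/4·2 + 1/8·3 + 1/16·4 + 1/8·3 + 1/16·4 + 1/8·3 + 1/16·4 + 1/8·3 + 1/16·4 = 3 bits.

3 bits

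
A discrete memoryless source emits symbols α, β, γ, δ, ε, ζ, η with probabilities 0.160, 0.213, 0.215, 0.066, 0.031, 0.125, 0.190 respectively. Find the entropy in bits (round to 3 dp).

H = −Σ pᵢ log₂ pᵢ.
−0.160·log₂(0.160) = 0.4230
−0.213·log₂(0.213) = 0.4752
−0.215·log₂(0.215) = 0.4768
−0.066·log₂(0.066) = 0.2588
−0.031·log₂(0.031) = 0.1554
−0.125·log₂(0.125) = 0.3750
−0.190·log₂(0.190) = 0.4552
Sum ≈ 2.6194 → 2.619 bits.

2.619 bits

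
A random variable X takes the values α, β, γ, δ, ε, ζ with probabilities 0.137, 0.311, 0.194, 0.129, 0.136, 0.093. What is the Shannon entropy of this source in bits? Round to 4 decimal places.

H = −Σ pᵢ log₂ pᵢ.
−0.137·log₂(0.137) = 0.3929
−0.311·log₂(0.311) = 0.5240
−0.194·log₂(0.194) = 0.4590
−0.129·log₂(0.129) = 0.3811
−0.136·log₂(0.136) = 0.3915
−0.093·log₂(0.093) = 0.3187
Sum ≈ 2.4672 → 2.4672 bits.

2.4672 bits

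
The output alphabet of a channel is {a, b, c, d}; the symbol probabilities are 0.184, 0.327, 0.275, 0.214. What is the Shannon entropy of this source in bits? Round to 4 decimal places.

H = −Σ pᵢ log₂ pᵢ.
−0.184·log₂(0.184) = 0.4494
−0.327·log₂(0.327) = 0.5273
−0.275·log₂(0.275) = 0.5122
−0.214·log₂(0.214) = 0.4760
Sum ≈ 1.9649 → 1.9649 bits.

1.9649 bits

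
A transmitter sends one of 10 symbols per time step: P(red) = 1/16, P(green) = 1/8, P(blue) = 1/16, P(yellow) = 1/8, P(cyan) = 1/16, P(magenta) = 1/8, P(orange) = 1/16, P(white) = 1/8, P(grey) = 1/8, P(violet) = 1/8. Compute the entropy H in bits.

3.25 bits

Each probability is a power of 1/2, so log₂(1/p) is an integer.
H = Σ p·log₂(1/p) = 1/16·4 + 1/8·3 + 1/16·4 + 1/8·3 + 1/16·4 + 1/8·3 + 1/16·4 + 1/8·3 + 1/8·3 + 1/8·3 = 3.25 bits.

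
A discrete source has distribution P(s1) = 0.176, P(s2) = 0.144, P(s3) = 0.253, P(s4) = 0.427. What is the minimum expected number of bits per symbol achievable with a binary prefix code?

1.893 bits/symbol

Repeatedly combine the two least-probable nodes; the expected code length is the sum of the merged weights.
merge 18/125 + 22/125 → 8/25
merge 253/1000 + 8/25 → 573/1000
merge 427/1000 + 573/1000 → 1
L = 8/25 + 573/1000 + 1 = 1893/1000 = 1.893 bits/symbol.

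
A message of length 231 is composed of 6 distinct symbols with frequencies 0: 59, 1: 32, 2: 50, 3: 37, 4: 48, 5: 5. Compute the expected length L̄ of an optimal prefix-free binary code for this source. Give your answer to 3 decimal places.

Probabilities are the counts divided by 231.
Repeatedly combine the two least-probable nodes; the expected code length is the sum of the merged weights.
merge 5/231 + 32/231 → 37/231
merge 37/231 + 37/231 → 74/231
merge 16/77 + 50/231 → 14/33
merge 59/231 + 74/231 → 19/33
merge 14/33 + 19/33 → 1
L = 37/231 + 74/231 + 14/33 + 19/33 + 1 = 191/77 ≈ 2.481 bits/symbol.

2.481 bits/symbol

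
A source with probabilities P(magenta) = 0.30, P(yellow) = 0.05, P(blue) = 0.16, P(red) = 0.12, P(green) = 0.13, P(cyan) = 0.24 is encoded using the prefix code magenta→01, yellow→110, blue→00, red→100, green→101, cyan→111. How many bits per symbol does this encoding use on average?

2.54 bits/symbol

L̄ = Σ pᵢ·ℓᵢ = 0.30·2 + 0.05·3 + 0.16·2 + 0.12·3 + 0.13·3 + 0.24·3 = 2.54 bits/symbol.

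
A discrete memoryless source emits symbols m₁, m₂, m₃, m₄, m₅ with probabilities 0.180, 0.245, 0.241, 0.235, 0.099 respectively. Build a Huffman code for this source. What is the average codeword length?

Repeatedly combine the two least-probable nodes; the expected code length is the sum of the merged weights.
merge 99/1000 + 9/50 → 279/1000
merge 47/200 + 241/1000 → 119/250
merge 49/200 + 279/1000 → 131/250
merge 119/250 + 131/250 → 1
L = 279/1000 + 119/250 + 131/250 + 1 = 2279/1000 = 2.279 bits/symbol.

2.279 bits/symbol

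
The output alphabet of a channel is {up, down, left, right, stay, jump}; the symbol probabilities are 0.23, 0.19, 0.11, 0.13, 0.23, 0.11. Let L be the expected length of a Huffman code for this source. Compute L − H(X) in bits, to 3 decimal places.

0.026 bits

Entropy H = −Σ p log₂ p ≈ 2.5138 bits.
Huffman merges: 11/100+11/100→11/50; 13/100+19/100→8/25; 11/50+23/100→9/20; 23/100+8/25→11/20; 9/20+11/20→1. L = 127/50 ≈ 2.5400.
L − H = 2.5400 − 2.5138 = 0.026 bits.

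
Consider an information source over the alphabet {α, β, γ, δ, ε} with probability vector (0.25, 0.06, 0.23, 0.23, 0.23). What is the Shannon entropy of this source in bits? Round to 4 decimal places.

2.2065 bits

H = −Σ pᵢ log₂ pᵢ.
−0.25·log₂(0.25) = 0.5000
−0.06·log₂(0.06) = 0.2435
−0.23·log₂(0.23) = 0.4877
−0.23·log₂(0.23) = 0.4877
−0.23·log₂(0.23) = 0.4877
Sum ≈ 2.2065 → 2.2065 bits.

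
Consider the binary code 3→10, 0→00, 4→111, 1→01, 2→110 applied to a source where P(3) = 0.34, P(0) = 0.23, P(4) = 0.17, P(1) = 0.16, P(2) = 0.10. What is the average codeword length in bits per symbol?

L̄ = Σ pᵢ·ℓᵢ = 0.34·2 + 0.23·2 + 0.17·3 + 0.16·2 + 0.10·3 = 2.27 bits/symbol.

2.27 bits/symbol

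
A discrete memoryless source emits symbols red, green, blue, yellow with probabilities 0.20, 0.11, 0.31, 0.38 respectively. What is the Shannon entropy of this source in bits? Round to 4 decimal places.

1.8689 bits

H = −Σ pᵢ log₂ pᵢ.
−0.20·log₂(0.20) = 0.4644
−0.11·log₂(0.11) = 0.3503
−0.31·log₂(0.31) = 0.5238
−0.38·log₂(0.38) = 0.5305
Sum ≈ 1.8689 → 1.8689 bits.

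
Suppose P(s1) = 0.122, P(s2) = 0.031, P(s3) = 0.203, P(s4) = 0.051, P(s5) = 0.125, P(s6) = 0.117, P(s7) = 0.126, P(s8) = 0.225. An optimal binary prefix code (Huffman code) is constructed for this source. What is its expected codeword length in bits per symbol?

2.853 bits/symbol

Repeatedly combine the two least-probable nodes; the expected code length is the sum of the merged weights.
merge 31/1000 + 51/1000 → 41/500
merge 41/500 + 117/1000 → 199/1000
merge 61/500 + 1/8 → 247/1000
merge 63/500 + 199/1000 → 13/40
merge 203/1000 + 9/40 → 107/250
merge 247/1000 + 13/40 → 143/250
merge 107/250 + 143/250 → 1
L = 41/500 + 199/1000 + 247/1000 + 13/40 + 107/250 + 143/250 + 1 = 2853/1000 = 2.853 bits/symbol.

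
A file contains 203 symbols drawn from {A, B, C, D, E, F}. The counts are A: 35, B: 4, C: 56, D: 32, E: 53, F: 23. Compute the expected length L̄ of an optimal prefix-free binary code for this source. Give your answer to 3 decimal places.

2.424 bits/symbol

Probabilities are the counts divided by 203.
Repeatedly combine the two least-probable nodes; the expected code length is the sum of the merged weights.
merge 4/203 + 23/203 → 27/203
merge 27/203 + 32/203 → 59/203
merge 5/29 + 53/203 → 88/203
merge 8/29 + 59/203 → 115/203
merge 88/203 + 115/203 → 1
L = 27/203 + 59/203 + 88/203 + 115/203 + 1 = 492/203 ≈ 2.424 bits/symbol.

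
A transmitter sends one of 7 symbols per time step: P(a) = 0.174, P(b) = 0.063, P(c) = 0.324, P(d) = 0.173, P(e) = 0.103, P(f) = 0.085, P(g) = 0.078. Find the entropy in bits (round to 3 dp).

H = −Σ pᵢ log₂ pᵢ.
−0.174·log₂(0.174) = 0.4390
−0.063·log₂(0.063) = 0.2513
−0.324·log₂(0.324) = 0.5268
−0.173·log₂(0.173) = 0.4379
−0.103·log₂(0.103) = 0.3378
−0.085·log₂(0.085) = 0.3023
−0.078·log₂(0.078) = 0.2871
Sum ≈ 2.5821 → 2.582 bits.

2.582 bits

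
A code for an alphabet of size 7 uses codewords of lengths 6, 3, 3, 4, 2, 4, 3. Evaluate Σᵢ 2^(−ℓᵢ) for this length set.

0.765625

With common denominator 2^6 = 64: Σ 2^(−ℓᵢ) = 1/64 + 8/64 + 8/64 + 4/64 + 16/64 + 4/64 + 8/64 = 49/64 = 0.765625.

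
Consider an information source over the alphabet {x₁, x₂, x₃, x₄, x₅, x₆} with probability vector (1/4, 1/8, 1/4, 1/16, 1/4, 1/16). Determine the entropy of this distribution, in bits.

2.375 bits

Each probability is a power of 1/2, so log₂(1/p) is an integer.
H = Σ p·log₂(1/p) = 1/4·2 + 1/8·3 + 1/4·2 + 1/16·4 + 1/4·2 + 1/16·4 = 2.375 bits.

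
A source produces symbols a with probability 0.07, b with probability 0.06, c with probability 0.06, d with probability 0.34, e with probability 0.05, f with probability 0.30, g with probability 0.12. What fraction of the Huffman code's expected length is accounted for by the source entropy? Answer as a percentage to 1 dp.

Entropy H = −Σ p log₂ p ≈ 2.3890 bits.
Huffman merges: 1/20+3/50→11/100; 3/50+7/100→13/100; 11/100+3/25→23/100; 13/100+23/100→9/25; 3/10+17/50→16/25; 9/25+16/25→1. L = 247/100 ≈ 2.4700.
Efficiency = H/L = 2.3890/2.4700 = 96.7%.

96.7%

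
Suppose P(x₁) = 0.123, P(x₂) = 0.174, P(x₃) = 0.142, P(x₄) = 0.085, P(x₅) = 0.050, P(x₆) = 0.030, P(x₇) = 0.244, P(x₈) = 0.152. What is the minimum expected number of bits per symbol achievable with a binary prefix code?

2.827 bits/symbol

Repeatedly combine the two least-probable nodes; the expected code length is the sum of the merged weights.
merge 3/100 + 1/20 → 2/25
merge 2/25 + 17/200 → 33/200
merge 123/1000 + 71/500 → 53/200
merge 19/125 + 33/200 → 317/1000
merge 87/500 + 61/250 → 209/500
merge 53/200 + 317/1000 → 291/500
merge 209/500 + 291/500 → 1
L = 2/25 + 33/200 + 53/200 + 317/1000 + 209/500 + 291/500 + 1 = 2827/1000 = 2.827 bits/symbol.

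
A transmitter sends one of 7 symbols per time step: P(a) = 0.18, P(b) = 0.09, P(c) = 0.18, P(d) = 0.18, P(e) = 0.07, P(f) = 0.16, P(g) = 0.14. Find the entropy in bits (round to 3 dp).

H = −Σ pᵢ log₂ pᵢ.
−0.18·log₂(0.18) = 0.4453
−0.09·log₂(0.09) = 0.3127
−0.18·log₂(0.18) = 0.4453
−0.18·log₂(0.18) = 0.4453
−0.07·log₂(0.07) = 0.2686
−0.16·log₂(0.16) = 0.4230
−0.14·log₂(0.14) = 0.3971
Sum ≈ 2.7373 → 2.737 bits.

2.737 bits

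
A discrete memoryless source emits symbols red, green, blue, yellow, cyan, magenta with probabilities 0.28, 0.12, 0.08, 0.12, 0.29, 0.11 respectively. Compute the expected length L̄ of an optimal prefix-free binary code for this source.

2.43 bits/symbol

Repeatedly combine the two least-probable nodes; the expected code length is the sum of the merged weights.
merge 2/25 + 11/100 → 19/100
merge 3/25 + 3/25 → 6/25
merge 19/100 + 6/25 → 43/100
merge 7/25 + 29/100 → 57/100
merge 43/100 + 57/100 → 1
L = 19/100 + 6/25 + 43/100 + 57/100 + 1 = 243/100 = 2.43 bits/symbol.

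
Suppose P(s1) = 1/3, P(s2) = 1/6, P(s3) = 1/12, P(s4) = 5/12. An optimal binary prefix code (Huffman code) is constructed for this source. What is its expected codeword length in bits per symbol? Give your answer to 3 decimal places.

Repeatedly combine the two least-probable nodes; the expected code length is the sum of the merged weights.
merge 1/12 + 1/6 → 1/4
merge 1/4 + 1/3 → 7/12
merge 5/12 + 7/12 → 1
L = 1/4 + 7/12 + 1 = 11/6 ≈ 1.833 bits/symbol.

1.833 bits/symbol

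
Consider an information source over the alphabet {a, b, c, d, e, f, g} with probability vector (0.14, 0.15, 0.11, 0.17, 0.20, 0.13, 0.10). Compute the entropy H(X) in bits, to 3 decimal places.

2.772 bits

H = −Σ pᵢ log₂ pᵢ.
−0.14·log₂(0.14) = 0.3971
−0.15·log₂(0.15) = 0.4105
−0.11·log₂(0.11) = 0.3503
−0.17·log₂(0.17) = 0.4346
−0.20·log₂(0.20) = 0.4644
−0.13·log₂(0.13) = 0.3826
−0.10·log₂(0.10) = 0.3322
Sum ≈ 2.7718 → 2.772 bits.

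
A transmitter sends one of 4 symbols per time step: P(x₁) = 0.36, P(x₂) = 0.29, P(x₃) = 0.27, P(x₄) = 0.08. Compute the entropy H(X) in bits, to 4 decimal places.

1.8500 bits

H = −Σ pᵢ log₂ pᵢ.
−0.36·log₂(0.36) = 0.5306
−0.29·log₂(0.29) = 0.5179
−0.27·log₂(0.27) = 0.5100
−0.08·log₂(0.08) = 0.2915
Sum ≈ 1.8500 → 1.8500 bits.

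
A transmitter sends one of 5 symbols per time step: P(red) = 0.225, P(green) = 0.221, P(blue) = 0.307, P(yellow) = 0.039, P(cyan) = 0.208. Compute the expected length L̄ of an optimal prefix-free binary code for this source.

Repeatedly combine the two least-probable nodes; the expected code length is the sum of the merged weights.
merge 39/1000 + 26/125 → 247/1000
merge 221/1000 + 9/40 → 223/500
merge 247/1000 + 307/1000 → 277/500
merge 223/500 + 277/500 → 1
L = 247/1000 + 223/500 + 277/500 + 1 = 2247/1000 = 2.247 bits/symbol.

2.247 bits/symbol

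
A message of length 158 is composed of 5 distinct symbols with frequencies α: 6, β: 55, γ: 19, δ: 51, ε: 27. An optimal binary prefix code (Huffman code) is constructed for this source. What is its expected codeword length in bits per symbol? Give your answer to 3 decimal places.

2.139 bits/symbol

Probabilities are the counts divided by 158.
Repeatedly combine the two least-probable nodes; the expected code length is the sum of the merged weights.
merge 3/79 + 19/158 → 25/158
merge 25/158 + 27/158 → 26/79
merge 51/158 + 26/79 → 103/158
merge 55/158 + 103/158 → 1
L = 25/158 + 26/79 + 103/158 + 1 = 169/79 ≈ 2.139 bits/symbol.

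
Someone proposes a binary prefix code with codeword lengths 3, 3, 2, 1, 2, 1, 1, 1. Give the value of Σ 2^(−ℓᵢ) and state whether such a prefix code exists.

With common denominator 2^3 = 8: Σ 2^(−ℓᵢ) = 1/8 + 1/8 + 2/8 + 4/8 + 2/8 + 4/8 + 4/8 + 4/8 = 22/8 = 2.75.
Kraft's inequality requires Σ ≤ 1; here Σ = 2.75 > 1, so no such prefix code exists.

2.75; no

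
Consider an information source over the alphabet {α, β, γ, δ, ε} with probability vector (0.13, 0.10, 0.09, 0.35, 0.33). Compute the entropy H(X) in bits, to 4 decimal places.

H = −Σ pᵢ log₂ pᵢ.
−0.13·log₂(0.13) = 0.3826
−0.10·log₂(0.10) = 0.3322
−0.09·log₂(0.09) = 0.3127
−0.35·log₂(0.35) = 0.5301
−0.33·log₂(0.33) = 0.5278
Sum ≈ 2.0854 → 2.0854 bits.

2.0854 bits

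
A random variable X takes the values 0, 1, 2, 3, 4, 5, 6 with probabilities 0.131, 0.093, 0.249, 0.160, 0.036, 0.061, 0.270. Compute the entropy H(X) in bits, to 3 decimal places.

2.554 bits

H = −Σ pᵢ log₂ pᵢ.
−0.131·log₂(0.131) = 0.3841
−0.093·log₂(0.093) = 0.3187
−0.249·log₂(0.249) = 0.4994
−0.160·log₂(0.160) = 0.4230
−0.036·log₂(0.036) = 0.1727
−0.061·log₂(0.061) = 0.2461
−0.270·log₂(0.270) = 0.5100
Sum ≈ 2.5541 → 2.554 bits.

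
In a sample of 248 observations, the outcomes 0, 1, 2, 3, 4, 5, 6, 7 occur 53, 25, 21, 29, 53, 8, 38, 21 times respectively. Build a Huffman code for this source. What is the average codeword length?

Probabilities are the counts divided by 248.
Repeatedly combine the two least-probable nodes; the expected code length is the sum of the merged weights.
merge 1/31 + 21/248 → 29/248
merge 21/248 + 25/248 → 23/124
merge 29/248 + 29/248 → 29/124
merge 19/124 + 23/124 → 21/62
merge 53/248 + 53/248 → 53/124
merge 29/124 + 21/62 → 71/124
merge 53/124 + 71/124 → 1
L = 29/248 + 23/124 + 29/124 + 21/62 + 53/124 + 71/124 + 1 = 23/8 = 2.875 bits/symbol.

2.875 bits/symbol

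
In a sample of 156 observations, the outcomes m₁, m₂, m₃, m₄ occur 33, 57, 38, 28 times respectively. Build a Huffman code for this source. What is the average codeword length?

2 bits/symbol

Probabilities are the counts divided by 156.
Repeatedly combine the two least-probable nodes; the expected code length is the sum of the merged weights.
merge 7/39 + 11/52 → 61/156
merge 19/78 + 19/52 → 95/156
merge 61/156 + 95/156 → 1
L = 61/156 + 95/156 + 1 = 2 bits/symbol.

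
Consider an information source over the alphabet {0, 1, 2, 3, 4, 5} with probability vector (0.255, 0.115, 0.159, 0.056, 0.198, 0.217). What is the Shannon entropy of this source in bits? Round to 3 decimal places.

2.457 bits

H = −Σ pᵢ log₂ pᵢ.
−0.255·log₂(0.255) = 0.5027
−0.115·log₂(0.115) = 0.3588
−0.159·log₂(0.159) = 0.4218
−0.056·log₂(0.056) = 0.2329
−0.198·log₂(0.198) = 0.4626
−0.217·log₂(0.217) = 0.4783
Sum ≈ 2.4572 → 2.457 bits.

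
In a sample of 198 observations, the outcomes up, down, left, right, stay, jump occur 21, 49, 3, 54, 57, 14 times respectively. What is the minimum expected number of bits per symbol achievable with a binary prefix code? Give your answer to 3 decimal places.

2.278 bits/symbol

Probabilities are the counts divided by 198.
Repeatedly combine the two least-probable nodes; the expected code length is the sum of the merged weights.
merge 1/66 + 7/99 → 17/198
merge 17/198 + 7/66 → 19/99
merge 19/99 + 49/198 → 29/66
merge 3/11 + 19/66 → 37/66
merge 29/66 + 37/66 → 1
L = 17/198 + 19/99 + 29/66 + 37/66 + 1 = 41/18 ≈ 2.278 bits/symbol.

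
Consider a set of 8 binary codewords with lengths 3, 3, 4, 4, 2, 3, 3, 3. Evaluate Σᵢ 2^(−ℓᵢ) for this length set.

1

With common denominator 2^4 = 16: Σ 2^(−ℓᵢ) = 2/16 + 2/16 + 1/16 + 1/16 + 4/16 + 2/16 + 2/16 + 2/16 = 16/16 = 1.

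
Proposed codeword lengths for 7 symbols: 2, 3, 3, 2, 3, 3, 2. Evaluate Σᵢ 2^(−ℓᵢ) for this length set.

1.25

With common denominator 2^3 = 8: Σ 2^(−ℓᵢ) = 2/8 + 1/8 + 1/8 + 2/8 + 1/8 + 1/8 + 2/8 = 10/8 = 1.25.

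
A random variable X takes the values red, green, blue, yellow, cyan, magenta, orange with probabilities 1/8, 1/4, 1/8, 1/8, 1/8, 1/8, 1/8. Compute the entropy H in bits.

2.75 bits

Each probability is a power of 1/2, so log₂(1/p) is an integer.
H = Σ p·log₂(1/p) = 1/8·3 + 1/4·2 + 1/8·3 + 1/8·3 + 1/8·3 + 1/8·3 + 1/8·3 = 2.75 bits.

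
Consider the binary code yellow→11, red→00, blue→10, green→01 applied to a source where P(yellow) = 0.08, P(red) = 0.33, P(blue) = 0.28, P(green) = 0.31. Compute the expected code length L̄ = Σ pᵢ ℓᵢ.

2 bits/symbol

L̄ = Σ pᵢ·ℓᵢ = 0.08·2 + 0.33·2 + 0.28·2 + 0.31·2 = 2 bits/symbol.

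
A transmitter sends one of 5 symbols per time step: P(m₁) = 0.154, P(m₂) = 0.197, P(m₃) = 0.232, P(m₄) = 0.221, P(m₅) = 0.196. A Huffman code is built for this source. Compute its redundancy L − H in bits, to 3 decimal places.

Entropy H = −Σ p log₂ p ≈ 2.3085 bits.
Huffman merges: 77/500+49/250→7/20; 197/1000+221/1000→209/500; 29/125+7/20→291/500; 209/500+291/500→1. L = 47/20 ≈ 2.3500.
L − H = 2.3500 − 2.3085 = 0.042 bits.

0.042 bits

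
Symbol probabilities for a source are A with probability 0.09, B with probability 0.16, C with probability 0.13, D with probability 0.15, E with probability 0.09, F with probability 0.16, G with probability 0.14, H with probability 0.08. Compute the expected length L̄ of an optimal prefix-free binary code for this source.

Repeatedly combine the two least-probable nodes; the expected code length is the sum of the merged weights.
merge 2/25 + 9/100 → 17/100
merge 9/100 + 13/100 → 11/50
merge 7/50 + 3/20 → 29/100
merge 4/25 + 4/25 → 8/25
merge 17/100 + 11/50 → 39/100
merge 29/100 + 8/25 → 61/100
merge 39/100 + 61/100 → 1
L = 17/100 + 11/50 + 29/100 + 8/25 + 39/100 + 61/100 + 1 = 3 bits/symbol.

3 bits/symbol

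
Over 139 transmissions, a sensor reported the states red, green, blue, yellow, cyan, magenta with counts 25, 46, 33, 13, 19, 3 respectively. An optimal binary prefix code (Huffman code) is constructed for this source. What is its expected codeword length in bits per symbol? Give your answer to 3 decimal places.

Probabilities are the counts divided by 139.
Repeatedly combine the two least-probable nodes; the expected code length is the sum of the merged weights.
merge 3/139 + 13/139 → 16/139
merge 16/139 + 19/139 → 35/139
merge 25/139 + 33/139 → 58/139
merge 35/139 + 46/139 → 81/139
merge 58/139 + 81/139 → 1
L = 16/139 + 35/139 + 58/139 + 81/139 + 1 = 329/139 ≈ 2.367 bits/symbol.

2.367 bits/symbol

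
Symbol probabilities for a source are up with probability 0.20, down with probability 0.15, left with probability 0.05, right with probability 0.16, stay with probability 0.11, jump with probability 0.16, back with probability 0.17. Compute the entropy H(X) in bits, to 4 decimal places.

2.7219 bits

H = −Σ pᵢ log₂ pᵢ.
−0.20·log₂(0.20) = 0.4644
−0.15·log₂(0.15) = 0.4105
−0.05·log₂(0.05) = 0.2161
−0.16·log₂(0.16) = 0.4230
−0.11·log₂(0.11) = 0.3503
−0.16·log₂(0.16) = 0.4230
−0.17·log₂(0.17) = 0.4346
Sum ≈ 2.7219 → 2.7219 bits.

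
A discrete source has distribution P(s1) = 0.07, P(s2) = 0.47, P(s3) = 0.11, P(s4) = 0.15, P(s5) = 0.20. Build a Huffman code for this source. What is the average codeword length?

2.04 bits/symbol

Repeatedly combine the two least-probable nodes; the expected code length is the sum of the merged weights.
merge 7/100 + 11/100 → 9/50
merge 3/20 + 9/50 → 33/100
merge 1/5 + 33/100 → 53/100
merge 47/100 + 53/100 → 1
L = 9/50 + 33/100 + 53/100 + 1 = 51/25 = 2.04 bits/symbol.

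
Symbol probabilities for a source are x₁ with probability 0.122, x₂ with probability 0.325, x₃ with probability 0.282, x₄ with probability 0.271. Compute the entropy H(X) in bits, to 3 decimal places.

H = −Σ pᵢ log₂ pᵢ.
−0.122·log₂(0.122) = 0.3703
−0.325·log₂(0.325) = 0.5270
−0.282·log₂(0.282) = 0.5150
−0.271·log₂(0.271) = 0.5105
Sum ≈ 1.9227 → 1.923 bits.

1.923 bits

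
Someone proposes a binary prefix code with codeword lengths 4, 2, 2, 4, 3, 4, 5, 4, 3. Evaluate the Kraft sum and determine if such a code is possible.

1.03125; no

With common denominator 2^5 = 32: Σ 2^(−ℓᵢ) = 2/32 + 8/32 + 8/32 + 2/32 + 4/32 + 2/32 + 1/32 + 2/32 + 4/32 = 33/32 = 1.03125.
Kraft's inequality requires Σ ≤ 1; here Σ = 1.03125 > 1, so no such prefix code exists.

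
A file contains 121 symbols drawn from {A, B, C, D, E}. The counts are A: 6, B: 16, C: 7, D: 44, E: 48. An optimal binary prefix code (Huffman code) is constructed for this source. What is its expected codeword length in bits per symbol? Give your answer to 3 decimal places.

Probabilities are the counts divided by 121.
Repeatedly combine the two least-probable nodes; the expected code length is the sum of the merged weights.
merge 6/121 + 7/121 → 13/121
merge 13/121 + 16/121 → 29/121
merge 29/121 + 4/11 → 73/121
merge 48/121 + 73/121 → 1
L = 13/121 + 29/121 + 73/121 + 1 = 236/121 ≈ 1.950 bits/symbol.

1.950 bits/symbol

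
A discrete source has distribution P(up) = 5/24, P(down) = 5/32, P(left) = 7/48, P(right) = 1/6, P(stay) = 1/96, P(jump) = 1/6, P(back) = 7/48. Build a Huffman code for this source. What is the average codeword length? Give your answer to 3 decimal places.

Repeatedly combine the two least-probable nodes; the expected code length is the sum of the merged weights.
merge 1/96 + 7/48 → 5/32
merge 7/48 + 5/32 → 29/96
merge 5/32 + 1/6 → 31/96
merge 1/6 + 5/24 → 3/8
merge 29/96 + 31/96 → 5/8
merge 3/8 + 5/8 → 1
L = 5/32 + 29/96 + 31/96 + 3/8 + 5/8 + 1 = 89/32 ≈ 2.781 bits/symbol.

2.781 bits/symbol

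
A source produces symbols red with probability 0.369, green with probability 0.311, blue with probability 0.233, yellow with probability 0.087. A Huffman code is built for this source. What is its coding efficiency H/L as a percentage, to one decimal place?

Entropy H = −Σ p log₂ p ≈ 1.8509 bits.
Huffman merges: 87/1000+233/1000→8/25; 311/1000+8/25→631/1000; 369/1000+631/1000→1. L = 1951/1000 ≈ 1.9510.
Efficiency = H/L = 1.8509/1.9510 = 94.9%.

94.9%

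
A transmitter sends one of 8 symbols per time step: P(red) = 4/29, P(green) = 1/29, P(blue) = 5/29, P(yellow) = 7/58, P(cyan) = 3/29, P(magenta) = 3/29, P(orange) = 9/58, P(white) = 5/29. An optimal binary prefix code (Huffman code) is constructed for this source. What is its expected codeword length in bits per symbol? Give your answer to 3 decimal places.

2.966 bits/symbol

Repeatedly combine the two least-probable nodes; the expected code length is the sum of the merged weights.
merge 1/29 + 3/29 → 4/29
merge 3/29 + 7/58 → 13/58
merge 4/29 + 4/29 → 8/29
merge 9/58 + 5/29 → 19/58
merge 5/29 + 13/58 → 23/58
merge 8/29 + 19/58 → 35/58
merge 23/58 + 35/58 → 1
L = 4/29 + 13/58 + 8/29 + 19/58 + 23/58 + 35/58 + 1 = 86/29 ≈ 2.966 bits/symbol.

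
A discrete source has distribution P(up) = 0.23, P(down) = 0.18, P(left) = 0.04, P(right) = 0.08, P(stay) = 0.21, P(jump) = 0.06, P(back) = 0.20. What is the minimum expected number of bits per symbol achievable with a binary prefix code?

Repeatedly combine the two least-probable nodes; the expected code length is the sum of the merged weights.
merge 1/25 + 3/50 → 1/10
merge 2/25 + 1/10 → 9/50
merge 9/50 + 9/50 → 9/25
merge 1/5 + 21/100 → 41/100
merge 23/100 + 9/25 → 59/100
merge 41/100 + 59/100 → 1
L = 1/10 + 9/50 + 9/25 + 41/100 + 59/100 + 1 = 66/25 = 2.64 bits/symbol.

2.64 bits/symbol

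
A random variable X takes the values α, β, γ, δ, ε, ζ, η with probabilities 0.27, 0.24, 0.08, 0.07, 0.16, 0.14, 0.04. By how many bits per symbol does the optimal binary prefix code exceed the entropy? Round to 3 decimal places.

Entropy H = −Σ p log₂ p ≈ 2.5701 bits.
Huffman merges: 1/25+7/100→11/100; 2/25+11/100→19/100; 7/50+4/25→3/10; 19/100+6/25→43/100; 27/100+3/10→57/100; 43/100+57/100→1. L = 13/5 ≈ 2.6000.
L − H = 2.6000 − 2.5701 = 0.030 bits.

0.030 bits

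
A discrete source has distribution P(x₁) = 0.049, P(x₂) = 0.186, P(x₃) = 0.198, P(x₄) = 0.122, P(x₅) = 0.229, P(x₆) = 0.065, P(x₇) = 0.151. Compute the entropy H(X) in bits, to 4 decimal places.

2.6526 bits

H = −Σ pᵢ log₂ pᵢ.
−0.049·log₂(0.049) = 0.2132
−0.186·log₂(0.186) = 0.4514
−0.198·log₂(0.198) = 0.4626
−0.122·log₂(0.122) = 0.3703
−0.229·log₂(0.229) = 0.4870
−0.065·log₂(0.065) = 0.2563
−0.151·log₂(0.151) = 0.4118
Sum ≈ 2.6526 → 2.6526 bits.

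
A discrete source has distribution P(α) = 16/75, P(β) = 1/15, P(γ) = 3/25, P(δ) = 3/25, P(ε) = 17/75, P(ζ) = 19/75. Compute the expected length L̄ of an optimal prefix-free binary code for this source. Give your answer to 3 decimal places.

2.493 bits/symbol

Repeatedly combine the two least-probable nodes; the expected code length is the sum of the merged weights.
merge 1/15 + 3/25 → 14/75
merge 3/25 + 14/75 → 23/75
merge 16/75 + 17/75 → 11/25
merge 19/75 + 23/75 → 14/25
merge 11/25 + 14/25 → 1
L = 14/75 + 23/75 + 11/25 + 14/25 + 1 = 187/75 ≈ 2.493 bits/symbol.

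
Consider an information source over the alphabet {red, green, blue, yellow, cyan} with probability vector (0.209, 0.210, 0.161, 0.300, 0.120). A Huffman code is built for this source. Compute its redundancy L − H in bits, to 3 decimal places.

Entropy H = −Σ p log₂ p ≈ 2.2572 bits.
Huffman merges: 3/25+161/1000→281/1000; 209/1000+21/100→419/1000; 281/1000+3/10→581/1000; 419/1000+581/1000→1. L = 2281/1000 ≈ 2.2810.
L − H = 2.2810 − 2.2572 = 0.024 bits.

0.024 bits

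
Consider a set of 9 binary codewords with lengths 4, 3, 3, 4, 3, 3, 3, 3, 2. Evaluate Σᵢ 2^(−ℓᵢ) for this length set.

With common denominator 2^4 = 16: Σ 2^(−ℓᵢ) = 1/16 + 2/16 + 2/16 + 1/16 + 2/16 + 2/16 + 2/16 + 2/16 + 4/16 = 18/16 = 1.125.

1.125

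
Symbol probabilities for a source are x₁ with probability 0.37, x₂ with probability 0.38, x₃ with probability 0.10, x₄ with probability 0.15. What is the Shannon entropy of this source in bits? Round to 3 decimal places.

H = −Σ pᵢ log₂ pᵢ.
−0.37·log₂(0.37) = 0.5307
−0.38·log₂(0.38) = 0.5305
−0.10·log₂(0.10) = 0.3322
−0.15·log₂(0.15) = 0.4105
Sum ≈ 1.8039 → 1.804 bits.

1.804 bits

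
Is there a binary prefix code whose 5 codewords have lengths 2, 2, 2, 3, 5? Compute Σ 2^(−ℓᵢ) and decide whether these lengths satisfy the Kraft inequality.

0.90625; yes

With common denominator 2^5 = 32: Σ 2^(−ℓᵢ) = 8/32 + 8/32 + 8/32 + 4/32 + 1/32 = 29/32 = 0.90625.
Kraft's inequality requires Σ ≤ 1; here Σ = 0.90625 ≤ 1, so such a prefix code exists.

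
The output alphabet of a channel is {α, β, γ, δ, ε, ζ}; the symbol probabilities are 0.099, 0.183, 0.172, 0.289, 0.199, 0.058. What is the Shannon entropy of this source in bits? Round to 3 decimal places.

2.435 bits

H = −Σ pᵢ log₂ pᵢ.
−0.099·log₂(0.099) = 0.3303
−0.183·log₂(0.183) = 0.4484
−0.172·log₂(0.172) = 0.4368
−0.289·log₂(0.289) = 0.5176
−0.199·log₂(0.199) = 0.4635
−0.058·log₂(0.058) = 0.2383
Sum ≈ 2.4348 → 2.435 bits.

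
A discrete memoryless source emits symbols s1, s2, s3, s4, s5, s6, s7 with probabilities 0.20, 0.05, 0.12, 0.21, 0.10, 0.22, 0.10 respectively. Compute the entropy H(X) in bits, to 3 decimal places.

2.665 bits

H = −Σ pᵢ log₂ pᵢ.
−0.20·log₂(0.20) = 0.4644
−0.05·log₂(0.05) = 0.2161
−0.12·log₂(0.12) = 0.3671
−0.21·log₂(0.21) = 0.4728
−0.10·log₂(0.10) = 0.3322
−0.22·log₂(0.22) = 0.4806
−0.10·log₂(0.10) = 0.3322
Sum ≈ 2.6653 → 2.665 bits.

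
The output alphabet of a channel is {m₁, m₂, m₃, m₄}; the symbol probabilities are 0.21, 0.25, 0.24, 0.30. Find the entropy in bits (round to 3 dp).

1.988 bits

H = −Σ pᵢ log₂ pᵢ.
−0.21·log₂(0.21) = 0.4728
−0.25·log₂(0.25) = 0.5000
−0.24·log₂(0.24) = 0.4941
−0.30·log₂(0.30) = 0.5211
Sum ≈ 1.9880 → 1.988 bits.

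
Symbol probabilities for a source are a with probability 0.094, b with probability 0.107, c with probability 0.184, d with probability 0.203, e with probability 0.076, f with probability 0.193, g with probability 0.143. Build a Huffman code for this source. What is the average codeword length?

Repeatedly combine the two least-probable nodes; the expected code length is the sum of the merged weights.
merge 19/250 + 47/500 → 17/100
merge 107/1000 + 143/1000 → 1/4
merge 17/100 + 23/125 → 177/500
merge 193/1000 + 203/1000 → 99/250
merge 1/4 + 177/500 → 151/250
merge 99/250 + 151/250 → 1
L = 17/100 + 1/4 + 177/500 + 99/250 + 151/250 + 1 = 1387/500 = 2.774 bits/symbol.

2.774 bits/symbol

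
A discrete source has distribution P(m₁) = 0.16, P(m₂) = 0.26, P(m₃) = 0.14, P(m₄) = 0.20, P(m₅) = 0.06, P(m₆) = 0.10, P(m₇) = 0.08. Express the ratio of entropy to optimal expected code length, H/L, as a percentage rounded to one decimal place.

Entropy H = −Σ p log₂ p ≈ 2.6570 bits.
Huffman merges: 3/50+2/25→7/50; 1/10+7/50→6/25; 7/50+4/25→3/10; 1/5+6/25→11/25; 13/50+3/10→14/25; 11/25+14/25→1. L = 67/25 ≈ 2.6800.
Efficiency = H/L = 2.6570/2.6800 = 99.1%.

99.1%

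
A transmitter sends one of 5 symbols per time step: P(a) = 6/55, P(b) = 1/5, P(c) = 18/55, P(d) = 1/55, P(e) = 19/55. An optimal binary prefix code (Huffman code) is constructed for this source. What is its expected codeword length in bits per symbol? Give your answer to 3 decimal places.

2.109 bits/symbol

Repeatedly combine the two least-probable nodes; the expected code length is the sum of the merged weights.
merge 1/55 + 6/55 → 7/55
merge 7/55 + 1/5 → 18/55
merge 18/55 + 18/55 → 36/55
merge 19/55 + 36/55 → 1
L = 7/55 + 18/55 + 36/55 + 1 = 116/55 ≈ 2.109 bits/symbol.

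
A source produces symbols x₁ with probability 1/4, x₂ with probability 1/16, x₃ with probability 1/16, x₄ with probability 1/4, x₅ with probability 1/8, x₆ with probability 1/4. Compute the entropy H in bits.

Each probability is a power of 1/2, so log₂(1/p) is an integer.
H = Σ p·log₂(1/p) = 1/4·2 + 1/16·4 + 1/16·4 + 1/4·2 + 1/8·3 + 1/4·2 = 2.375 bits.

2.375 bits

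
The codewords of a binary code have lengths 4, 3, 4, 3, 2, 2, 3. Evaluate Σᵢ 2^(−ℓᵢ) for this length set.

With common denominator 2^4 = 16: Σ 2^(−ℓᵢ) = 1/16 + 2/16 + 1/16 + 2/16 + 4/16 + 4/16 + 2/16 = 16/16 = 1.

1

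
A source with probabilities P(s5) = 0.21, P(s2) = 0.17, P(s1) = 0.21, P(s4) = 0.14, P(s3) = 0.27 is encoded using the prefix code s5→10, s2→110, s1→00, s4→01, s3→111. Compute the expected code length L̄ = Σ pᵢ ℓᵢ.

2.44 bits/symbol

L̄ = Σ pᵢ·ℓᵢ = 0.21·2 + 0.17·3 + 0.21·2 + 0.14·2 + 0.27·3 = 2.44 bits/symbol.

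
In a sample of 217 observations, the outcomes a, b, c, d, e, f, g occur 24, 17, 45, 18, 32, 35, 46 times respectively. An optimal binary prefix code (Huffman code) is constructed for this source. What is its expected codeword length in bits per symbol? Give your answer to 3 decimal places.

2.742 bits/symbol

Probabilities are the counts divided by 217.
Repeatedly combine the two least-probable nodes; the expected code length is the sum of the merged weights.
merge 17/217 + 18/217 → 5/31
merge 24/217 + 32/217 → 8/31
merge 5/31 + 5/31 → 10/31
merge 45/217 + 46/217 → 13/31
merge 8/31 + 10/31 → 18/31
merge 13/31 + 18/31 → 1
L = 5/31 + 8/31 + 10/31 + 13/31 + 18/31 + 1 = 85/31 ≈ 2.742 bits/symbol.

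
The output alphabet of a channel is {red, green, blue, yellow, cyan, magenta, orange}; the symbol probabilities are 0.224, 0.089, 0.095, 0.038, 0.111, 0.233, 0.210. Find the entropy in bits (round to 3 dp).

2.611 bits

H = −Σ pᵢ log₂ pᵢ.
−0.224·log₂(0.224) = 0.4835
−0.089·log₂(0.089) = 0.3106
−0.095·log₂(0.095) = 0.3226
−0.038·log₂(0.038) = 0.1793
−0.111·log₂(0.111) = 0.3520
−0.233·log₂(0.233) = 0.4897
−0.210·log₂(0.210) = 0.4728
Sum ≈ 2.6105 → 2.611 bits.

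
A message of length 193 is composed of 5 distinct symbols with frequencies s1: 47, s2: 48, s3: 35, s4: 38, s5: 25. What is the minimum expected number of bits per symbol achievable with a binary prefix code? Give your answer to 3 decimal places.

Probabilities are the counts divided by 193.
Repeatedly combine the two least-probable nodes; the expected code length is the sum of the merged weights.
merge 25/193 + 35/193 → 60/193
merge 38/193 + 47/193 → 85/193
merge 48/193 + 60/193 → 108/193
merge 85/193 + 108/193 → 1
L = 60/193 + 85/193 + 108/193 + 1 = 446/193 ≈ 2.311 bits/symbol.

2.311 bits/symbol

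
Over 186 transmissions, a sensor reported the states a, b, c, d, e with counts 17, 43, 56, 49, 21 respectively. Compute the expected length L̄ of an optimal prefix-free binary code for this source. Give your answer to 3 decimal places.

Probabilities are the counts divided by 186.
Repeatedly combine the two least-probable nodes; the expected code length is the sum of the merged weights.
merge 17/186 + 7/62 → 19/93
merge 19/93 + 43/186 → 27/62
merge 49/186 + 28/93 → 35/62
merge 27/62 + 35/62 → 1
L = 19/93 + 27/62 + 35/62 + 1 = 205/93 ≈ 2.204 bits/symbol.

2.204 bits/symbol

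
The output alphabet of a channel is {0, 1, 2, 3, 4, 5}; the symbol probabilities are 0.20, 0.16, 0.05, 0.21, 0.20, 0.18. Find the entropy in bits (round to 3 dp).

2.486 bits

H = −Σ pᵢ log₂ pᵢ.
−0.20·log₂(0.20) = 0.4644
−0.16·log₂(0.16) = 0.4230
−0.05·log₂(0.05) = 0.2161
−0.21·log₂(0.21) = 0.4728
−0.20·log₂(0.20) = 0.4644
−0.18·log₂(0.18) = 0.4453
Sum ≈ 2.4860 → 2.486 bits.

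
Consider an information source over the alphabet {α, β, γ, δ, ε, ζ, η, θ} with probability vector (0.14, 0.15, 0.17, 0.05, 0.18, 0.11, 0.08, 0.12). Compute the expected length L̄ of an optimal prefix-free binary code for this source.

2.95 bits/symbol

Repeatedly combine the two least-probable nodes; the expected code length is the sum of the merged weights.
merge 1/20 + 2/25 → 13/100
merge 11/100 + 3/25 → 23/100
merge 13/100 + 7/50 → 27/100
merge 3/20 + 17/100 → 8/25
merge 9/50 + 23/100 → 41/100
merge 27/100 + 8/25 → 59/100
merge 41/100 + 59/100 → 1
L = 13/100 + 23/100 + 27/100 + 8/25 + 41/100 + 59/100 + 1 = 59/20 = 2.95 bits/symbol.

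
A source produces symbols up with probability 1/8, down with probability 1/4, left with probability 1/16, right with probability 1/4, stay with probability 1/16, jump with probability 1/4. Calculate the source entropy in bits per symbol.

Each probability is a power of 1/2, so log₂(1/p) is an integer.
H = Σ p·log₂(1/p) = 1/8·3 + 1/4·2 + 1/16·4 + 1/4·2 + 1/16·4 + 1/4·2 = 2.375 bits.

2.375 bits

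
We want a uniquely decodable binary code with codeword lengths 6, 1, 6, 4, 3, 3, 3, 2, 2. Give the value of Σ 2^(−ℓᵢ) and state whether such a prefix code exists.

With common denominator 2^6 = 64: Σ 2^(−ℓᵢ) = 1/64 + 32/64 + 1/64 + 4/64 + 8/64 + 8/64 + 8/64 + 16/64 + 16/64 = 94/64 = 1.46875.
Kraft's inequality requires Σ ≤ 1; here Σ = 1.46875 > 1, so no such prefix code exists.

1.46875; no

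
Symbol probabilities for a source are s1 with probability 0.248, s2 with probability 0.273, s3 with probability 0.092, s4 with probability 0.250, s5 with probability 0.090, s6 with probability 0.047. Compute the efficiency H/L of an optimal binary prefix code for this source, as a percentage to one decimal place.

Entropy H = −Σ p log₂ p ≈ 2.3469 bits.
Huffman merges: 47/1000+9/100→137/1000; 23/250+137/1000→229/1000; 229/1000+31/125→477/1000; 1/4+273/1000→523/1000; 477/1000+523/1000→1. L = 1183/500 ≈ 2.3660.
Efficiency = H/L = 2.3469/2.3660 = 99.2%.

99.2%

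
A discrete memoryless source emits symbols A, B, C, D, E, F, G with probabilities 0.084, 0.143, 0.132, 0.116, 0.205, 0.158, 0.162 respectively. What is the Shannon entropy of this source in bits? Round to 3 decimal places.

H = −Σ pᵢ log₂ pᵢ.
−0.084·log₂(0.084) = 0.3002
−0.143·log₂(0.143) = 0.4012
−0.132·log₂(0.132) = 0.3856
−0.116·log₂(0.116) = 0.3605
−0.205·log₂(0.205) = 0.4687
−0.158·log₂(0.158) = 0.4206
−0.162·log₂(0.162) = 0.4254
Sum ≈ 2.7622 → 2.762 bits.

2.762 bits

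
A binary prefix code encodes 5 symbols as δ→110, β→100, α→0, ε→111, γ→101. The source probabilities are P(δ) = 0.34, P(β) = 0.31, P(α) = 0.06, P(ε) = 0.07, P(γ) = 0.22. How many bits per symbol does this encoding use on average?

L̄ = Σ pᵢ·ℓᵢ = 0.34·3 + 0.31·3 + 0.06·1 + 0.07·3 + 0.22·3 = 2.88 bits/symbol.

2.88 bits/symbol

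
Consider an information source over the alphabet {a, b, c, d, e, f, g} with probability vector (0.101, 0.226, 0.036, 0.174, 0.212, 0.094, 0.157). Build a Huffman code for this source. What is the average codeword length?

2.692 bits/symbol

Repeatedly combine the two least-probable nodes; the expected code length is the sum of the merged weights.
merge 9/250 + 47/500 → 13/100
merge 101/1000 + 13/100 → 231/1000
merge 157/1000 + 87/500 → 331/1000
merge 53/250 + 113/500 → 219/500
merge 231/1000 + 331/1000 → 281/500
merge 219/500 + 281/500 → 1
L = 13/100 + 231/1000 + 331/1000 + 219/500 + 281/500 + 1 = 673/250 = 2.692 bits/symbol.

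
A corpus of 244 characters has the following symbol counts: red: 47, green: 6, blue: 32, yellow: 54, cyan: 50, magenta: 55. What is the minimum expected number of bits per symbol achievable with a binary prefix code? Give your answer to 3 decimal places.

Probabilities are the counts divided by 244.
Repeatedly combine the two least-probable nodes; the expected code length is the sum of the merged weights.
merge 3/122 + 8/61 → 19/122
merge 19/122 + 47/244 → 85/244
merge 25/122 + 27/122 → 26/61
merge 55/244 + 85/244 → 35/61
merge 26/61 + 35/61 → 1
L = 19/122 + 85/244 + 26/61 + 35/61 + 1 = 611/244 ≈ 2.504 bits/symbol.

2.504 bits/symbol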